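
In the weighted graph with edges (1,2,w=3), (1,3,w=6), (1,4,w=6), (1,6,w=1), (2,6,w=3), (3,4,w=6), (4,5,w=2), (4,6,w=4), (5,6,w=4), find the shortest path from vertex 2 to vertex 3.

Step 1: Build adjacency list with weights:
  1: 2(w=3), 3(w=6), 4(w=6), 6(w=1)
  2: 1(w=3), 6(w=3)
  3: 1(w=6), 4(w=6)
  4: 1(w=6), 3(w=6), 5(w=2), 6(w=4)
  5: 4(w=2), 6(w=4)
  6: 1(w=1), 2(w=3), 4(w=4), 5(w=4)

Step 2: Apply Dijkstra's algorithm from vertex 2:
  Visit vertex 2 (distance=0)
    Update dist[1] = 3
    Update dist[6] = 3
  Visit vertex 1 (distance=3)
    Update dist[3] = 9
    Update dist[4] = 9
  Visit vertex 6 (distance=3)
    Update dist[4] = 7
    Update dist[5] = 7
  Visit vertex 4 (distance=7)
  Visit vertex 5 (distance=7)
  Visit vertex 3 (distance=9)

Step 3: Shortest path: 2 -> 1 -> 3
Total weight: 3 + 6 = 9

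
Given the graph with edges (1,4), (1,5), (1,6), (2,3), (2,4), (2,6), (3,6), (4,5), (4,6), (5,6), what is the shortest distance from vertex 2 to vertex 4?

Step 1: Build adjacency list:
  1: 4, 5, 6
  2: 3, 4, 6
  3: 2, 6
  4: 1, 2, 5, 6
  5: 1, 4, 6
  6: 1, 2, 3, 4, 5

Step 2: BFS from vertex 2 to find shortest path to 4:
  vertex 3 reached at distance 1
  vertex 4 reached at distance 1

Step 3: Shortest path: 2 -> 4
Path length: 1 edge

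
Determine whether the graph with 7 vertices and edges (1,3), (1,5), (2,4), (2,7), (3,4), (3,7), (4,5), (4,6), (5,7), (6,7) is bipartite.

Step 1: Attempt 2-coloring using BFS:
  Start at vertex 1, assign color 0
  Color vertex 3 with color 1 (neighbor of 1)
  Color vertex 5 with color 1 (neighbor of 1)
  Color vertex 4 with color 0 (neighbor of 3)
  Color vertex 7 with color 0 (neighbor of 3)
  Color vertex 2 with color 1 (neighbor of 4)
  Color vertex 6 with color 1 (neighbor of 4)

Step 2: 2-coloring succeeded. No conflicts found.
  Set A (color 0): {1, 4, 7}
  Set B (color 1): {2, 3, 5, 6}

The graph is bipartite with partition {1, 4, 7}, {2, 3, 5, 6}.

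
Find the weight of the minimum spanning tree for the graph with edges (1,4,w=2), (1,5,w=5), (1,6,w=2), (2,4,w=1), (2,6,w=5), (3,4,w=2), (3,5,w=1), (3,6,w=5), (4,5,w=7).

Apply Kruskal's algorithm (sort edges by weight, add if no cycle):

Sorted edges by weight:
  (2,4) w=1
  (3,5) w=1
  (1,4) w=2
  (1,6) w=2
  (3,4) w=2
  (1,5) w=5
  (2,6) w=5
  (3,6) w=5
  (4,5) w=7

Add edge (2,4) w=1 -- no cycle. Running total: 1
Add edge (3,5) w=1 -- no cycle. Running total: 2
Add edge (1,4) w=2 -- no cycle. Running total: 4
Add edge (1,6) w=2 -- no cycle. Running total: 6
Add edge (3,4) w=2 -- no cycle. Running total: 8

MST edges: (2,4,w=1), (3,5,w=1), (1,4,w=2), (1,6,w=2), (3,4,w=2)
Total MST weight: 1 + 1 + 2 + 2 + 2 = 8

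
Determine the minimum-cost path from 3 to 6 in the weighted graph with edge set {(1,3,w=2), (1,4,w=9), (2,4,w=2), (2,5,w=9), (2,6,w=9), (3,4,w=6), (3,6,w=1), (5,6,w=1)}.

Step 1: Build adjacency list with weights:
  1: 3(w=2), 4(w=9)
  2: 4(w=2), 5(w=9), 6(w=9)
  3: 1(w=2), 4(w=6), 6(w=1)
  4: 1(w=9), 2(w=2), 3(w=6)
  5: 2(w=9), 6(w=1)
  6: 2(w=9), 3(w=1), 5(w=1)

Step 2: Apply Dijkstra's algorithm from vertex 3:
  Visit vertex 3 (distance=0)
    Update dist[1] = 2
    Update dist[4] = 6
    Update dist[6] = 1
  Visit vertex 6 (distance=1)
    Update dist[2] = 10
    Update dist[5] = 2

Step 3: Shortest path: 3 -> 6
Total weight: 1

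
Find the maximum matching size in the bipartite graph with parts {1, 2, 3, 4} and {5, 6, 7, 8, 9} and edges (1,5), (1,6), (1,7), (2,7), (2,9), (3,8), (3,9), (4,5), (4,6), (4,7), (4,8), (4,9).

Step 1: List the neighbors of each left vertex:
  1: 5, 6, 7
  2: 7, 9
  3: 8, 9
  4: 5, 6, 7, 8, 9

Step 2: Greedily match left vertices, then look for augmenting paths:
  Match 1 -- 5
  Match 2 -- 7
  Match 3 -- 8
  Match 4 -- 6
  No augmenting path remains.

Step 3: Verify this is maximum:
  Matching size 4 = min(|L|, |R|) = min(4, 5), which is an upper bound, so this matching is maximum.

Maximum matching: {(1,5), (2,7), (3,8), (4,6)}
Size: 4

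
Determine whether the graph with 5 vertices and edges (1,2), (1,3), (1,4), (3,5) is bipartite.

Step 1: Attempt 2-coloring using BFS:
  Start at vertex 1, assign color 0
  Color vertex 2 with color 1 (neighbor of 1)
  Color vertex 3 with color 1 (neighbor of 1)
  Color vertex 4 with color 1 (neighbor of 1)
  Color vertex 5 with color 0 (neighbor of 3)

Step 2: 2-coloring succeeded. No conflicts found.
  Set A (color 0): {1, 5}
  Set B (color 1): {2, 3, 4}

The graph is bipartite with partition {1, 5}, {2, 3, 4}.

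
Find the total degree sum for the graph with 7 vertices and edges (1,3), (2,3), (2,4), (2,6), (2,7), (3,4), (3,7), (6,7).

Step 1: Count edges incident to each vertex:
  deg(1) = 1 (neighbors: 3)
  deg(2) = 4 (neighbors: 3, 4, 6, 7)
  deg(3) = 4 (neighbors: 1, 2, 4, 7)
  deg(4) = 2 (neighbors: 2, 3)
  deg(5) = 0 (neighbors: none)
  deg(6) = 2 (neighbors: 2, 7)
  deg(7) = 3 (neighbors: 2, 3, 6)

Step 2: Sum all degrees:
  1 + 4 + 4 + 2 + 0 + 2 + 3 = 16

Verification: sum of degrees = 2 * |E| = 2 * 8 = 16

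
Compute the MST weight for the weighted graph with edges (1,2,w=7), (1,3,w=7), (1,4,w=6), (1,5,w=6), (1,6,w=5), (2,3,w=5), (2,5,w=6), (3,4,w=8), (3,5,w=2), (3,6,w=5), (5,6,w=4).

Apply Kruskal's algorithm (sort edges by weight, add if no cycle):

Sorted edges by weight:
  (3,5) w=2
  (5,6) w=4
  (1,6) w=5
  (2,3) w=5
  (3,6) w=5
  (1,4) w=6
  (1,5) w=6
  (2,5) w=6
  (1,3) w=7
  (1,2) w=7
  (3,4) w=8

Add edge (3,5) w=2 -- no cycle. Running total: 2
Add edge (5,6) w=4 -- no cycle. Running total: 6
Add edge (1,6) w=5 -- no cycle. Running total: 11
Add edge (2,3) w=5 -- no cycle. Running total: 16
Skip edge (3,6) w=5 -- would create cycle
Add edge (1,4) w=6 -- no cycle. Running total: 22

MST edges: (3,5,w=2), (5,6,w=4), (1,6,w=5), (2,3,w=5), (1,4,w=6)
Total MST weight: 2 + 4 + 5 + 5 + 6 = 22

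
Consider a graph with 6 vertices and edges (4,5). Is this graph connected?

Step 1: Build adjacency list from edges:
  1: (none)
  2: (none)
  3: (none)
  4: 5
  5: 4
  6: (none)

Step 2: Run BFS/DFS from vertex 1:
  Visited: {1}
  Reached 1 of 6 vertices

Step 3: Only 1 of 6 vertices reached. Graph is disconnected.
Connected components: {1}, {2}, {3}, {4, 5}, {6}
Answer: No, the graph is not connected (5 components).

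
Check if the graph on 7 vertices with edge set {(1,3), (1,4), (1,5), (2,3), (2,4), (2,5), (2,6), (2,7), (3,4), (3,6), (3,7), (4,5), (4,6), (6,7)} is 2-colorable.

Step 1: Attempt 2-coloring using BFS:
  Start at vertex 1, assign color 0
  Color vertex 3 with color 1 (neighbor of 1)
  Color vertex 4 with color 1 (neighbor of 1)
  Color vertex 5 with color 1 (neighbor of 1)
  Color vertex 2 with color 0 (neighbor of 3)

Step 2: Conflict found! Vertices 3 and 4 are adjacent but have the same color.
This means the graph contains an odd cycle.

The graph is NOT bipartite.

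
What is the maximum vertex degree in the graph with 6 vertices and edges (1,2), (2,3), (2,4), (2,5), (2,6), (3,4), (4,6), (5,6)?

Step 1: Count edges incident to each vertex:
  deg(1) = 1 (neighbors: 2)
  deg(2) = 5 (neighbors: 1, 3, 4, 5, 6)
  deg(3) = 2 (neighbors: 2, 4)
  deg(4) = 3 (neighbors: 2, 3, 6)
  deg(5) = 2 (neighbors: 2, 6)
  deg(6) = 3 (neighbors: 2, 4, 5)

Step 2: Find maximum:
  max(1, 5, 2, 3, 2, 3) = 5 (vertex 2)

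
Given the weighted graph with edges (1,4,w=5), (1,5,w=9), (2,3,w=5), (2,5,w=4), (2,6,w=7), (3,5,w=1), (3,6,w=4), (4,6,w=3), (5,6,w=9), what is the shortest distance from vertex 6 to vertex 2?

Step 1: Build adjacency list with weights:
  1: 4(w=5), 5(w=9)
  2: 3(w=5), 5(w=4), 6(w=7)
  3: 2(w=5), 5(w=1), 6(w=4)
  4: 1(w=5), 6(w=3)
  5: 1(w=9), 2(w=4), 3(w=1), 6(w=9)
  6: 2(w=7), 3(w=4), 4(w=3), 5(w=9)

Step 2: Apply Dijkstra's algorithm from vertex 6:
  Visit vertex 6 (distance=0)
    Update dist[2] = 7
    Update dist[3] = 4
    Update dist[4] = 3
    Update dist[5] = 9
  Visit vertex 4 (distance=3)
    Update dist[1] = 8
  Visit vertex 3 (distance=4)
    Update dist[5] = 5
  Visit vertex 5 (distance=5)
  Visit vertex 2 (distance=7)

Step 3: Shortest path: 6 -> 2
Total weight: 7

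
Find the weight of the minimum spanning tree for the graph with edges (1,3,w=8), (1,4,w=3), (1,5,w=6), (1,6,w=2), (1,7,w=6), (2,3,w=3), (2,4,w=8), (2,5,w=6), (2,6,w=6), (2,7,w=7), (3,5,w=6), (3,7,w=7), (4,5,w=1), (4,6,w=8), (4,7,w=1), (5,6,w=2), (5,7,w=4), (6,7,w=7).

Apply Kruskal's algorithm (sort edges by weight, add if no cycle):

Sorted edges by weight:
  (4,5) w=1
  (4,7) w=1
  (1,6) w=2
  (5,6) w=2
  (1,4) w=3
  (2,3) w=3
  (5,7) w=4
  (1,5) w=6
  (1,7) w=6
  (2,6) w=6
  (2,5) w=6
  (3,5) w=6
  (2,7) w=7
  (3,7) w=7
  (6,7) w=7
  (1,3) w=8
  (2,4) w=8
  (4,6) w=8

Add edge (4,5) w=1 -- no cycle. Running total: 1
Add edge (4,7) w=1 -- no cycle. Running total: 2
Add edge (1,6) w=2 -- no cycle. Running total: 4
Add edge (5,6) w=2 -- no cycle. Running total: 6
Skip edge (1,4) w=3 -- would create cycle
Add edge (2,3) w=3 -- no cycle. Running total: 9
Skip edge (5,7) w=4 -- would create cycle
Skip edge (1,5) w=6 -- would create cycle
Skip edge (1,7) w=6 -- would create cycle
Add edge (2,6) w=6 -- no cycle. Running total: 15

MST edges: (4,5,w=1), (4,7,w=1), (1,6,w=2), (5,6,w=2), (2,3,w=3), (2,6,w=6)
Total MST weight: 1 + 1 + 2 + 2 + 3 + 6 = 15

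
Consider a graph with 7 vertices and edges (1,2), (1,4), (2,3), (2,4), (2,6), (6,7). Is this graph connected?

Step 1: Build adjacency list from edges:
  1: 2, 4
  2: 1, 3, 4, 6
  3: 2
  4: 1, 2
  5: (none)
  6: 2, 7
  7: 6

Step 2: Run BFS/DFS from vertex 1:
  Visited: {1, 2, 4, 3, 6, 7}
  Reached 6 of 7 vertices

Step 3: Only 6 of 7 vertices reached. Graph is disconnected.
Connected components: {1, 2, 3, 4, 6, 7}, {5}
Answer: No, the graph is not connected (2 components).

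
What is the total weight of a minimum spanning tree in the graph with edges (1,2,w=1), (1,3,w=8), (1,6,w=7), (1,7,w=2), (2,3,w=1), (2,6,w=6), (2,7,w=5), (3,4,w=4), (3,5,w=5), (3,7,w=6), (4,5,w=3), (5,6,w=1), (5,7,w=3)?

Apply Kruskal's algorithm (sort edges by weight, add if no cycle):

Sorted edges by weight:
  (1,2) w=1
  (2,3) w=1
  (5,6) w=1
  (1,7) w=2
  (4,5) w=3
  (5,7) w=3
  (3,4) w=4
  (2,7) w=5
  (3,5) w=5
  (2,6) w=6
  (3,7) w=6
  (1,6) w=7
  (1,3) w=8

Add edge (1,2) w=1 -- no cycle. Running total: 1
Add edge (2,3) w=1 -- no cycle. Running total: 2
Add edge (5,6) w=1 -- no cycle. Running total: 3
Add edge (1,7) w=2 -- no cycle. Running total: 5
Add edge (4,5) w=3 -- no cycle. Running total: 8
Add edge (5,7) w=3 -- no cycle. Running total: 11

MST edges: (1,2,w=1), (2,3,w=1), (5,6,w=1), (1,7,w=2), (4,5,w=3), (5,7,w=3)
Total MST weight: 1 + 1 + 1 + 2 + 3 + 3 = 11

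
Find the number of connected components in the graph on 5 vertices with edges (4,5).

Step 1: Build adjacency list from edges:
  1: (none)
  2: (none)
  3: (none)
  4: 5
  5: 4

Step 2: Run BFS/DFS from vertex 1:
  Visited: {1}
  Reached 1 of 5 vertices

Step 3: Only 1 of 5 vertices reached. Graph is disconnected.
Connected components: {1}, {2}, {3}, {4, 5}
Number of connected components: 4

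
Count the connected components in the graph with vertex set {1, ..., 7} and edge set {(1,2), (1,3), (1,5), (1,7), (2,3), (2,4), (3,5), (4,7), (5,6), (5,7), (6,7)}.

Step 1: Build adjacency list from edges:
  1: 2, 3, 5, 7
  2: 1, 3, 4
  3: 1, 2, 5
  4: 2, 7
  5: 1, 3, 6, 7
  6: 5, 7
  7: 1, 4, 5, 6

Step 2: Run BFS/DFS from vertex 1:
  Visited: {1, 2, 3, 5, 7, 4, 6}
  Reached 7 of 7 vertices

Step 3: All 7 vertices reached from vertex 1, so the graph is connected.
Number of connected components: 1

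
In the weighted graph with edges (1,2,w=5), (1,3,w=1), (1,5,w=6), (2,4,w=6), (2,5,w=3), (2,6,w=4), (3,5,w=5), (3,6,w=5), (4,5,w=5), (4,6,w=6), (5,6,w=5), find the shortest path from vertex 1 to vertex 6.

Step 1: Build adjacency list with weights:
  1: 2(w=5), 3(w=1), 5(w=6)
  2: 1(w=5), 4(w=6), 5(w=3), 6(w=4)
  3: 1(w=1), 5(w=5), 6(w=5)
  4: 2(w=6), 5(w=5), 6(w=6)
  5: 1(w=6), 2(w=3), 3(w=5), 4(w=5), 6(w=5)
  6: 2(w=4), 3(w=5), 4(w=6), 5(w=5)

Step 2: Apply Dijkstra's algorithm from vertex 1:
  Visit vertex 1 (distance=0)
    Update dist[2] = 5
    Update dist[3] = 1
    Update dist[5] = 6
  Visit vertex 3 (distance=1)
    Update dist[6] = 6
  Visit vertex 2 (distance=5)
    Update dist[4] = 11
  Visit vertex 5 (distance=6)
  Visit vertex 6 (distance=6)

Step 3: Shortest path: 1 -> 3 -> 6
Total weight: 1 + 5 = 6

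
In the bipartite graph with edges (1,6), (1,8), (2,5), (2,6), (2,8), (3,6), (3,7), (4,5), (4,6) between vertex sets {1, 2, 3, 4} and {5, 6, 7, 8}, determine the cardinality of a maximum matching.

Step 1: List the neighbors of each left vertex:
  1: 6, 8
  2: 5, 6, 8
  3: 6, 7
  4: 5, 6

Step 2: Greedily match left vertices, then look for augmenting paths:
  Match 1 -- 6
  Match 2 -- 8
  Match 3 -- 7
  Match 4 -- 5
  No augmenting path remains.

Step 3: Verify this is maximum:
  Matching size 4 = min(|L|, |R|) = min(4, 4), which is an upper bound, so this matching is maximum.

Maximum matching: {(1,6), (2,8), (3,7), (4,5)}
Size: 4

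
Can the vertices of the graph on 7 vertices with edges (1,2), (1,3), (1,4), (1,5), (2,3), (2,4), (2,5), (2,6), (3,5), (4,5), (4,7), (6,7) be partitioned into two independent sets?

Step 1: Attempt 2-coloring using BFS:
  Start at vertex 1, assign color 0
  Color vertex 2 with color 1 (neighbor of 1)
  Color vertex 3 with color 1 (neighbor of 1)
  Color vertex 4 with color 1 (neighbor of 1)
  Color vertex 5 with color 1 (neighbor of 1)

Step 2: Conflict found! Vertices 2 and 3 are adjacent but have the same color.
This means the graph contains an odd cycle.

The graph is NOT bipartite.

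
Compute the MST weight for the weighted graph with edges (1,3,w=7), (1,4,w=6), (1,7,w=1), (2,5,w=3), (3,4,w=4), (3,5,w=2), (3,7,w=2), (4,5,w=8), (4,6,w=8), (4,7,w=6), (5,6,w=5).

Apply Kruskal's algorithm (sort edges by weight, add if no cycle):

Sorted edges by weight:
  (1,7) w=1
  (3,5) w=2
  (3,7) w=2
  (2,5) w=3
  (3,4) w=4
  (5,6) w=5
  (1,4) w=6
  (4,7) w=6
  (1,3) w=7
  (4,5) w=8
  (4,6) w=8

Add edge (1,7) w=1 -- no cycle. Running total: 1
Add edge (3,5) w=2 -- no cycle. Running total: 3
Add edge (3,7) w=2 -- no cycle. Running total: 5
Add edge (2,5) w=3 -- no cycle. Running total: 8
Add edge (3,4) w=4 -- no cycle. Running total: 12
Add edge (5,6) w=5 -- no cycle. Running total: 17

MST edges: (1,7,w=1), (3,5,w=2), (3,7,w=2), (2,5,w=3), (3,4,w=4), (5,6,w=5)
Total MST weight: 1 + 2 + 2 + 3 + 4 + 5 = 17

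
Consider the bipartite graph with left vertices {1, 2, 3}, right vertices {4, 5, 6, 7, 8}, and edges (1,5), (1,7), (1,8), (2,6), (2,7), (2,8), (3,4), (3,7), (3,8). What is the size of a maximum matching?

Step 1: List the neighbors of each left vertex:
  1: 5, 7, 8
  2: 6, 7, 8
  3: 4, 7, 8

Step 2: Greedily match left vertices, then look for augmenting paths:
  Match 1 -- 5
  Match 2 -- 6
  Match 3 -- 4
  No augmenting path remains.

Step 3: Verify this is maximum:
  Matching size 3 = min(|L|, |R|) = min(3, 5), which is an upper bound, so this matching is maximum.

Maximum matching: {(1,5), (2,6), (3,4)}
Size: 3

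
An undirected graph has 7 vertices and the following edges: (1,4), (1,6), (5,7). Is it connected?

Step 1: Build adjacency list from edges:
  1: 4, 6
  2: (none)
  3: (none)
  4: 1
  5: 7
  6: 1
  7: 5

Step 2: Run BFS/DFS from vertex 1:
  Visited: {1, 4, 6}
  Reached 3 of 7 vertices

Step 3: Only 3 of 7 vertices reached. Graph is disconnected.
Connected components: {1, 4, 6}, {2}, {3}, {5, 7}
Answer: No, the graph is not connected (4 components).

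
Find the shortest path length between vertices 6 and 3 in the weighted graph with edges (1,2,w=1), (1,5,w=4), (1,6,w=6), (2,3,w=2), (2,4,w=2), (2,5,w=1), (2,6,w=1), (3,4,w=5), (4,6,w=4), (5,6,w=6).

Step 1: Build adjacency list with weights:
  1: 2(w=1), 5(w=4), 6(w=6)
  2: 1(w=1), 3(w=2), 4(w=2), 5(w=1), 6(w=1)
  3: 2(w=2), 4(w=5)
  4: 2(w=2), 3(w=5), 6(w=4)
  5: 1(w=4), 2(w=1), 6(w=6)
  6: 1(w=6), 2(w=1), 4(w=4), 5(w=6)

Step 2: Apply Dijkstra's algorithm from vertex 6:
  Visit vertex 6 (distance=0)
    Update dist[1] = 6
    Update dist[2] = 1
    Update dist[4] = 4
    Update dist[5] = 6
  Visit vertex 2 (distance=1)
    Update dist[1] = 2
    Update dist[3] = 3
    Update dist[4] = 3
    Update dist[5] = 2
  Visit vertex 1 (distance=2)
  Visit vertex 5 (distance=2)
  Visit vertex 3 (distance=3)

Step 3: Shortest path: 6 -> 2 -> 3
Total weight: 1 + 2 = 3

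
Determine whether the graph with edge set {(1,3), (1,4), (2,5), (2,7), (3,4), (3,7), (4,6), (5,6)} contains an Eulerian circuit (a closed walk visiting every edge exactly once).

Step 1: Find the degree of each vertex:
  deg(1) = 2
  deg(2) = 2
  deg(3) = 3
  deg(4) = 3
  deg(5) = 2
  deg(6) = 2
  deg(7) = 2

Step 2: Count vertices with odd degree:
  Odd-degree vertices: 3, 4 (2 total)

Step 3: Apply Euler's theorem:
  - Eulerian circuit exists iff graph is connected and all vertices have even degree
  - Eulerian path exists iff graph is connected and has 0 or 2 odd-degree vertices

Graph is connected with exactly 2 odd-degree vertices (3, 4).
Eulerian path exists (starting and ending at the odd-degree vertices), but no Eulerian circuit.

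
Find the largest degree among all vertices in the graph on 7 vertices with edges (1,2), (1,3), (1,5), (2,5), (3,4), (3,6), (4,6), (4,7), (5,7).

Step 1: Count edges incident to each vertex:
  deg(1) = 3 (neighbors: 2, 3, 5)
  deg(2) = 2 (neighbors: 1, 5)
  deg(3) = 3 (neighbors: 1, 4, 6)
  deg(4) = 3 (neighbors: 3, 6, 7)
  deg(5) = 3 (neighbors: 1, 2, 7)
  deg(6) = 2 (neighbors: 3, 4)
  deg(7) = 2 (neighbors: 4, 5)

Step 2: Find maximum:
  max(3, 2, 3, 3, 3, 2, 2) = 3 (vertex 1)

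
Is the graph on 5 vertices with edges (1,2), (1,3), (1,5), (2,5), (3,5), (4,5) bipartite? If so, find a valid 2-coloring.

Step 1: Attempt 2-coloring using BFS:
  Start at vertex 1, assign color 0
  Color vertex 2 with color 1 (neighbor of 1)
  Color vertex 3 with color 1 (neighbor of 1)
  Color vertex 5 with color 1 (neighbor of 1)

Step 2: Conflict found! Vertices 2 and 5 are adjacent but have the same color.
This means the graph contains an odd cycle.

The graph is NOT bipartite.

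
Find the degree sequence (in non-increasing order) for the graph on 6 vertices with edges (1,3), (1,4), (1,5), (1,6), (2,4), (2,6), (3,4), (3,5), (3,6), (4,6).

Step 1: Count edges incident to each vertex:
  deg(1) = 4 (neighbors: 3, 4, 5, 6)
  deg(2) = 2 (neighbors: 4, 6)
  deg(3) = 4 (neighbors: 1, 4, 5, 6)
  deg(4) = 4 (neighbors: 1, 2, 3, 6)
  deg(5) = 2 (neighbors: 1, 3)
  deg(6) = 4 (neighbors: 1, 2, 3, 4)

Step 2: Sort degrees in non-increasing order:
  Degrees: [4, 2, 4, 4, 2, 4] -> sorted: [4, 4, 4, 4, 2, 2]

Degree sequence: [4, 4, 4, 4, 2, 2]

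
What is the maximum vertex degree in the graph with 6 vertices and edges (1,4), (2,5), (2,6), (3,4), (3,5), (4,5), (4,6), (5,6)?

Step 1: Count edges incident to each vertex:
  deg(1) = 1 (neighbors: 4)
  deg(2) = 2 (neighbors: 5, 6)
  deg(3) = 2 (neighbors: 4, 5)
  deg(4) = 4 (neighbors: 1, 3, 5, 6)
  deg(5) = 4 (neighbors: 2, 3, 4, 6)
  deg(6) = 3 (neighbors: 2, 4, 5)

Step 2: Find maximum:
  max(1, 2, 2, 4, 4, 3) = 4 (vertex 4)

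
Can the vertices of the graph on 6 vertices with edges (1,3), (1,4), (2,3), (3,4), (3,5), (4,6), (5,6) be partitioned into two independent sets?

Step 1: Attempt 2-coloring using BFS:
  Start at vertex 1, assign color 0
  Color vertex 3 with color 1 (neighbor of 1)
  Color vertex 4 with color 1 (neighbor of 1)
  Color vertex 2 with color 0 (neighbor of 3)

Step 2: Conflict found! Vertices 3 and 4 are adjacent but have the same color.
This means the graph contains an odd cycle.

The graph is NOT bipartite.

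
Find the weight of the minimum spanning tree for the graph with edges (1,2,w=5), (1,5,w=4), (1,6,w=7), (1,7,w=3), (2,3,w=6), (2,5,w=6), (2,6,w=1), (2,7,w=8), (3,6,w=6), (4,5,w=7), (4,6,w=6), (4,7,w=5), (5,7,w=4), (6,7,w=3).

Apply Kruskal's algorithm (sort edges by weight, add if no cycle):

Sorted edges by weight:
  (2,6) w=1
  (1,7) w=3
  (6,7) w=3
  (1,5) w=4
  (5,7) w=4
  (1,2) w=5
  (4,7) w=5
  (2,3) w=6
  (2,5) w=6
  (3,6) w=6
  (4,6) w=6
  (1,6) w=7
  (4,5) w=7
  (2,7) w=8

Add edge (2,6) w=1 -- no cycle. Running total: 1
Add edge (1,7) w=3 -- no cycle. Running total: 4
Add edge (6,7) w=3 -- no cycle. Running total: 7
Add edge (1,5) w=4 -- no cycle. Running total: 11
Skip edge (5,7) w=4 -- would create cycle
Skip edge (1,2) w=5 -- would create cycle
Add edge (4,7) w=5 -- no cycle. Running total: 16
Add edge (2,3) w=6 -- no cycle. Running total: 22

MST edges: (2,6,w=1), (1,7,w=3), (6,7,w=3), (1,5,w=4), (4,7,w=5), (2,3,w=6)
Total MST weight: 1 + 3 + 3 + 4 + 5 + 6 = 22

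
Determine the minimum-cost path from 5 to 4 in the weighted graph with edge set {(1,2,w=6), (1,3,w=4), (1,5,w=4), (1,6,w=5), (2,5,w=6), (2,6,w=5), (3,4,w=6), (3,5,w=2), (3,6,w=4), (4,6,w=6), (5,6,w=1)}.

Step 1: Build adjacency list with weights:
  1: 2(w=6), 3(w=4), 5(w=4), 6(w=5)
  2: 1(w=6), 5(w=6), 6(w=5)
  3: 1(w=4), 4(w=6), 5(w=2), 6(w=4)
  4: 3(w=6), 6(w=6)
  5: 1(w=4), 2(w=6), 3(w=2), 6(w=1)
  6: 1(w=5), 2(w=5), 3(w=4), 4(w=6), 5(w=1)

Step 2: Apply Dijkstra's algorithm from vertex 5:
  Visit vertex 5 (distance=0)
    Update dist[1] = 4
    Update dist[2] = 6
    Update dist[3] = 2
    Update dist[6] = 1
  Visit vertex 6 (distance=1)
    Update dist[4] = 7
  Visit vertex 3 (distance=2)
  Visit vertex 1 (distance=4)
  Visit vertex 2 (distance=6)
  Visit vertex 4 (distance=7)

Step 3: Shortest path: 5 -> 6 -> 4
Total weight: 1 + 6 = 7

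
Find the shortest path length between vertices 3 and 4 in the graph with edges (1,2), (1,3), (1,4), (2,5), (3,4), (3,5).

Step 1: Build adjacency list:
  1: 2, 3, 4
  2: 1, 5
  3: 1, 4, 5
  4: 1, 3
  5: 2, 3

Step 2: BFS from vertex 3 to find shortest path to 4:
  vertex 1 reached at distance 1
  vertex 4 reached at distance 1

Step 3: Shortest path: 3 -> 4
Path length: 1 edge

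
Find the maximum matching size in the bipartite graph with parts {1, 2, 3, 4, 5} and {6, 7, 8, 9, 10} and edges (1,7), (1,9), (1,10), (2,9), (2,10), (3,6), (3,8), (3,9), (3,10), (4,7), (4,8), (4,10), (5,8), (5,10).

Step 1: List the neighbors of each left vertex:
  1: 7, 9, 10
  2: 9, 10
  3: 6, 8, 9, 10
  4: 7, 8, 10
  5: 8, 10

Step 2: Greedily match left vertices, then look for augmenting paths:
  Match 1 -- 7
  Match 2 -- 9
  Match 3 -- 6
  Match 4 -- 8
  Match 5 -- 10
  No augmenting path remains.

Step 3: Verify this is maximum:
  Matching size 5 = min(|L|, |R|) = min(5, 5), which is an upper bound, so this matching is maximum.

Maximum matching: {(1,7), (2,9), (3,6), (4,8), (5,10)}
Size: 5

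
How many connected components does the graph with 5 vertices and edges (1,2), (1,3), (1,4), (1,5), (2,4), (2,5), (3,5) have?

Step 1: Build adjacency list from edges:
  1: 2, 3, 4, 5
  2: 1, 4, 5
  3: 1, 5
  4: 1, 2
  5: 1, 2, 3

Step 2: Run BFS/DFS from vertex 1:
  Visited: {1, 2, 3, 4, 5}
  Reached 5 of 5 vertices

Step 3: All 5 vertices reached from vertex 1, so the graph is connected.
Number of connected components: 1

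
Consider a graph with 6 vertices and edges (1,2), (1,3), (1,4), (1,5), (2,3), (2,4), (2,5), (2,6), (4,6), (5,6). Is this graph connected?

Step 1: Build adjacency list from edges:
  1: 2, 3, 4, 5
  2: 1, 3, 4, 5, 6
  3: 1, 2
  4: 1, 2, 6
  5: 1, 2, 6
  6: 2, 4, 5

Step 2: Run BFS/DFS from vertex 1:
  Visited: {1, 2, 3, 4, 5, 6}
  Reached 6 of 6 vertices

Step 3: All 6 vertices reached from vertex 1, so the graph is connected.
Answer: Yes, the graph is connected.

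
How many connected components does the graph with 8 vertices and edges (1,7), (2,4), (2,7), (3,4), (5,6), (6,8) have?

Step 1: Build adjacency list from edges:
  1: 7
  2: 4, 7
  3: 4
  4: 2, 3
  5: 6
  6: 5, 8
  7: 1, 2
  8: 6

Step 2: Run BFS/DFS from vertex 1:
  Visited: {1, 7, 2, 4, 3}
  Reached 5 of 8 vertices

Step 3: Only 5 of 8 vertices reached. Graph is disconnected.
Connected components: {1, 2, 3, 4, 7}, {5, 6, 8}
Number of connected components: 2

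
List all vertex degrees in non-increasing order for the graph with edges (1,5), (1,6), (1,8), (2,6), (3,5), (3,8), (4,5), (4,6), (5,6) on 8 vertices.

Step 1: Count edges incident to each vertex:
  deg(1) = 3 (neighbors: 5, 6, 8)
  deg(2) = 1 (neighbors: 6)
  deg(3) = 2 (neighbors: 5, 8)
  deg(4) = 2 (neighbors: 5, 6)
  deg(5) = 4 (neighbors: 1, 3, 4, 6)
  deg(6) = 4 (neighbors: 1, 2, 4, 5)
  deg(7) = 0 (neighbors: none)
  deg(8) = 2 (neighbors: 1, 3)

Step 2: Sort degrees in non-increasing order:
  Degrees: [3, 1, 2, 2, 4, 4, 0, 2] -> sorted: [4, 4, 3, 2, 2, 2, 1, 0]

Degree sequence: [4, 4, 3, 2, 2, 2, 1, 0]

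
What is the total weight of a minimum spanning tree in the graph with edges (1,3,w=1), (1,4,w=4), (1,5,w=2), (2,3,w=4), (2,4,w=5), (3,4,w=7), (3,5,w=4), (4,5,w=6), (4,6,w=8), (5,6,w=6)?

Apply Kruskal's algorithm (sort edges by weight, add if no cycle):

Sorted edges by weight:
  (1,3) w=1
  (1,5) w=2
  (1,4) w=4
  (2,3) w=4
  (3,5) w=4
  (2,4) w=5
  (4,5) w=6
  (5,6) w=6
  (3,4) w=7
  (4,6) w=8

Add edge (1,3) w=1 -- no cycle. Running total: 1
Add edge (1,5) w=2 -- no cycle. Running total: 3
Add edge (1,4) w=4 -- no cycle. Running total: 7
Add edge (2,3) w=4 -- no cycle. Running total: 11
Skip edge (3,5) w=4 -- would create cycle
Skip edge (2,4) w=5 -- would create cycle
Skip edge (4,5) w=6 -- would create cycle
Add edge (5,6) w=6 -- no cycle. Running total: 17

MST edges: (1,3,w=1), (1,5,w=2), (1,4,w=4), (2,3,w=4), (5,6,w=6)
Total MST weight: 1 + 2 + 4 + 4 + 6 = 17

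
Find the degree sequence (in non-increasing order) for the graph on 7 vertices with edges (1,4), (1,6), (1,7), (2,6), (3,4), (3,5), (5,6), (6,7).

Step 1: Count edges incident to each vertex:
  deg(1) = 3 (neighbors: 4, 6, 7)
  deg(2) = 1 (neighbors: 6)
  deg(3) = 2 (neighbors: 4, 5)
  deg(4) = 2 (neighbors: 1, 3)
  deg(5) = 2 (neighbors: 3, 6)
  deg(6) = 4 (neighbors: 1, 2, 5, 7)
  deg(7) = 2 (neighbors: 1, 6)

Step 2: Sort degrees in non-increasing order:
  Degrees: [3, 1, 2, 2, 2, 4, 2] -> sorted: [4, 3, 2, 2, 2, 2, 1]

Degree sequence: [4, 3, 2, 2, 2, 2, 1]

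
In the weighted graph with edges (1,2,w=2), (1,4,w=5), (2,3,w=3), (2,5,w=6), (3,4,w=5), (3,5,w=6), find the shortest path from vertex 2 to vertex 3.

Step 1: Build adjacency list with weights:
  1: 2(w=2), 4(w=5)
  2: 1(w=2), 3(w=3), 5(w=6)
  3: 2(w=3), 4(w=5), 5(w=6)
  4: 1(w=5), 3(w=5)
  5: 2(w=6), 3(w=6)

Step 2: Apply Dijkstra's algorithm from vertex 2:
  Visit vertex 2 (distance=0)
    Update dist[1] = 2
    Update dist[3] = 3
    Update dist[5] = 6
  Visit vertex 1 (distance=2)
    Update dist[4] = 7
  Visit vertex 3 (distance=3)

Step 3: Shortest path: 2 -> 3
Total weight: 3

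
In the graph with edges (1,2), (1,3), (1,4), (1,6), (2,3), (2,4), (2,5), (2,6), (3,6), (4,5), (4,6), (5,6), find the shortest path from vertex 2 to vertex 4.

Step 1: Build adjacency list:
  1: 2, 3, 4, 6
  2: 1, 3, 4, 5, 6
  3: 1, 2, 6
  4: 1, 2, 5, 6
  5: 2, 4, 6
  6: 1, 2, 3, 4, 5

Step 2: BFS from vertex 2 to find shortest path to 4:
  vertex 1 reached at distance 1
  vertex 3 reached at distance 1
  vertex 4 reached at distance 1

Step 3: Shortest path: 2 -> 4
Path length: 1 edge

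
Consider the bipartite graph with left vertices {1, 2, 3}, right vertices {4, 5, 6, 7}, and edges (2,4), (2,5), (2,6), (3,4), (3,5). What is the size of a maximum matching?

Step 1: List the neighbors of each left vertex:
  1: (none)
  2: 4, 5, 6
  3: 4, 5

Step 2: Greedily match left vertices, then look for augmenting paths:
  Match 2 -- 4
  Match 3 -- 5
  No augmenting path remains.

Step 3: Verify this is maximum:
  Matching has size 2. The vertex set {2, 3} covers every edge and has size 2; any matching has at most one edge per cover vertex, so 2 is maximum (König's theorem).

Maximum matching: {(2,4), (3,5)}
Size: 2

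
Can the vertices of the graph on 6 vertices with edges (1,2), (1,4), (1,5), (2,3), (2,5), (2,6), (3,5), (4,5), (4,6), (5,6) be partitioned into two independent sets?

Step 1: Attempt 2-coloring using BFS:
  Start at vertex 1, assign color 0
  Color vertex 2 with color 1 (neighbor of 1)
  Color vertex 4 with color 1 (neighbor of 1)
  Color vertex 5 with color 1 (neighbor of 1)
  Color vertex 3 with color 0 (neighbor of 2)

Step 2: Conflict found! Vertices 2 and 5 are adjacent but have the same color.
This means the graph contains an odd cycle.

The graph is NOT bipartite.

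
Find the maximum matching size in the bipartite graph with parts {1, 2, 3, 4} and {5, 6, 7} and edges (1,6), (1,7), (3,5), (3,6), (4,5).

Step 1: List the neighbors of each left vertex:
  1: 6, 7
  2: (none)
  3: 5, 6
  4: 5

Step 2: Greedily match left vertices, then look for augmenting paths:
  Match 1 -- 7
  Match 3 -- 6
  Match 4 -- 5
  No augmenting path remains.

Step 3: Verify this is maximum:
  Matching size 3 = min(|L|, |R|) = min(4, 3), which is an upper bound, so this matching is maximum.

Maximum matching: {(1,7), (3,6), (4,5)}
Size: 3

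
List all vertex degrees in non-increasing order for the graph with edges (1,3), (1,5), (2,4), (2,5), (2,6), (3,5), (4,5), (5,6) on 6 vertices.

Step 1: Count edges incident to each vertex:
  deg(1) = 2 (neighbors: 3, 5)
  deg(2) = 3 (neighbors: 4, 5, 6)
  deg(3) = 2 (neighbors: 1, 5)
  deg(4) = 2 (neighbors: 2, 5)
  deg(5) = 5 (neighbors: 1, 2, 3, 4, 6)
  deg(6) = 2 (neighbors: 2, 5)

Step 2: Sort degrees in non-increasing order:
  Degrees: [2, 3, 2, 2, 5, 2] -> sorted: [5, 3, 2, 2, 2, 2]

Degree sequence: [5, 3, 2, 2, 2, 2]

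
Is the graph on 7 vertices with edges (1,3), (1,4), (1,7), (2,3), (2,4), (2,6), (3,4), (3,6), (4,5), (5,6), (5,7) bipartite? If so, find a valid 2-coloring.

Step 1: Attempt 2-coloring using BFS:
  Start at vertex 1, assign color 0
  Color vertex 3 with color 1 (neighbor of 1)
  Color vertex 4 with color 1 (neighbor of 1)
  Color vertex 7 with color 1 (neighbor of 1)
  Color vertex 2 with color 0 (neighbor of 3)

Step 2: Conflict found! Vertices 3 and 4 are adjacent but have the same color.
This means the graph contains an odd cycle.

The graph is NOT bipartite.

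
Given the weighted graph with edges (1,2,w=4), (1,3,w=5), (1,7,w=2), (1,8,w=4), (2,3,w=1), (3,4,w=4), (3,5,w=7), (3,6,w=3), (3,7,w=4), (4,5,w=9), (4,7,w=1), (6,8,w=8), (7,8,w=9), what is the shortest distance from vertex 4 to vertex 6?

Step 1: Build adjacency list with weights:
  1: 2(w=4), 3(w=5), 7(w=2), 8(w=4)
  2: 1(w=4), 3(w=1)
  3: 1(w=5), 2(w=1), 4(w=4), 5(w=7), 6(w=3), 7(w=4)
  4: 3(w=4), 5(w=9), 7(w=1)
  5: 3(w=7), 4(w=9)
  6: 3(w=3), 8(w=8)
  7: 1(w=2), 3(w=4), 4(w=1), 8(w=9)
  8: 1(w=4), 6(w=8), 7(w=9)

Step 2: Apply Dijkstra's algorithm from vertex 4:
  Visit vertex 4 (distance=0)
    Update dist[3] = 4
    Update dist[5] = 9
    Update dist[7] = 1
  Visit vertex 7 (distance=1)
    Update dist[1] = 3
    Update dist[8] = 10
  Visit vertex 1 (distance=3)
    Update dist[2] = 7
    Update dist[8] = 7
  Visit vertex 3 (distance=4)
    Update dist[2] = 5
    Update dist[6] = 7
  Visit vertex 2 (distance=5)
  Visit vertex 6 (distance=7)

Step 3: Shortest path: 4 -> 3 -> 6
Total weight: 4 + 3 = 7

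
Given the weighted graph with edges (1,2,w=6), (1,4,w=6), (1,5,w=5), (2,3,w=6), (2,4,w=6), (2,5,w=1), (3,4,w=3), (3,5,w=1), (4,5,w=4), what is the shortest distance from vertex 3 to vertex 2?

Step 1: Build adjacency list with weights:
  1: 2(w=6), 4(w=6), 5(w=5)
  2: 1(w=6), 3(w=6), 4(w=6), 5(w=1)
  3: 2(w=6), 4(w=3), 5(w=1)
  4: 1(w=6), 2(w=6), 3(w=3), 5(w=4)
  5: 1(w=5), 2(w=1), 3(w=1), 4(w=4)

Step 2: Apply Dijkstra's algorithm from vertex 3:
  Visit vertex 3 (distance=0)
    Update dist[2] = 6
    Update dist[4] = 3
    Update dist[5] = 1
  Visit vertex 5 (distance=1)
    Update dist[1] = 6
    Update dist[2] = 2
  Visit vertex 2 (distance=2)

Step 3: Shortest path: 3 -> 5 -> 2
Total weight: 1 + 1 = 2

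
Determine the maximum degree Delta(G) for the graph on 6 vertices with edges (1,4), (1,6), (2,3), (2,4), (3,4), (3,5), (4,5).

Step 1: Count edges incident to each vertex:
  deg(1) = 2 (neighbors: 4, 6)
  deg(2) = 2 (neighbors: 3, 4)
  deg(3) = 3 (neighbors: 2, 4, 5)
  deg(4) = 4 (neighbors: 1, 2, 3, 5)
  deg(5) = 2 (neighbors: 3, 4)
  deg(6) = 1 (neighbors: 1)

Step 2: Find maximum:
  max(2, 2, 3, 4, 2, 1) = 4 (vertex 4)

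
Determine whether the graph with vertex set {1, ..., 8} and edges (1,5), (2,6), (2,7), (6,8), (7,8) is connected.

Step 1: Build adjacency list from edges:
  1: 5
  2: 6, 7
  3: (none)
  4: (none)
  5: 1
  6: 2, 8
  7: 2, 8
  8: 6, 7

Step 2: Run BFS/DFS from vertex 1:
  Visited: {1, 5}
  Reached 2 of 8 vertices

Step 3: Only 2 of 8 vertices reached. Graph is disconnected.
Connected components: {1, 5}, {2, 6, 7, 8}, {3}, {4}
Answer: No, the graph is not connected (4 components).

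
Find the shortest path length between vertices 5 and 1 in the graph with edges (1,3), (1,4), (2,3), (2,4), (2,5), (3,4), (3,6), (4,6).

Step 1: Build adjacency list:
  1: 3, 4
  2: 3, 4, 5
  3: 1, 2, 4, 6
  4: 1, 2, 3, 6
  5: 2
  6: 3, 4

Step 2: BFS from vertex 5 to find shortest path to 1:
  vertex 2 reached at distance 1
  vertex 3 reached at distance 2
  vertex 4 reached at distance 2
  vertex 1 reached at distance 3

Step 3: Shortest path: 5 -> 2 -> 3 -> 1
Path length: 3 edges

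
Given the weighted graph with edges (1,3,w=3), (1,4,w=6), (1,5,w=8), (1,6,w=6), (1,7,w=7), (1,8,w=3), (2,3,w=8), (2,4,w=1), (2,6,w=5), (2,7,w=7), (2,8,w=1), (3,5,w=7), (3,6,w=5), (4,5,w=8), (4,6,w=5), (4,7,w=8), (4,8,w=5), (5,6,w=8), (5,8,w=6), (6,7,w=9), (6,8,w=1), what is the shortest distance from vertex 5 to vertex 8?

Step 1: Build adjacency list with weights:
  1: 3(w=3), 4(w=6), 5(w=8), 6(w=6), 7(w=7), 8(w=3)
  2: 3(w=8), 4(w=1), 6(w=5), 7(w=7), 8(w=1)
  3: 1(w=3), 2(w=8), 5(w=7), 6(w=5)
  4: 1(w=6), 2(w=1), 5(w=8), 6(w=5), 7(w=8), 8(w=5)
  5: 1(w=8), 3(w=7), 4(w=8), 6(w=8), 8(w=6)
  6: 1(w=6), 2(w=5), 3(w=5), 4(w=5), 5(w=8), 7(w=9), 8(w=1)
  7: 1(w=7), 2(w=7), 4(w=8), 6(w=9)
  8: 1(w=3), 2(w=1), 4(w=5), 5(w=6), 6(w=1)

Step 2: Apply Dijkstra's algorithm from vertex 5:
  Visit vertex 5 (distance=0)
    Update dist[1] = 8
    Update dist[3] = 7
    Update dist[4] = 8
    Update dist[6] = 8
    Update dist[8] = 6
  Visit vertex 8 (distance=6)
    Update dist[2] = 7
    Update dist[6] = 7

Step 3: Shortest path: 5 -> 8
Total weight: 6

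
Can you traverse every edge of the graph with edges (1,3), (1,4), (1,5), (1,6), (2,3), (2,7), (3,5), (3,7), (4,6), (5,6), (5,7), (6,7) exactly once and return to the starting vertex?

Step 1: Find the degree of each vertex:
  deg(1) = 4
  deg(2) = 2
  deg(3) = 4
  deg(4) = 2
  deg(5) = 4
  deg(6) = 4
  deg(7) = 4

Step 2: Count vertices with odd degree:
  All vertices have even degree (0 odd-degree vertices)

Step 3: Apply Euler's theorem:
  - Eulerian circuit exists iff graph is connected and all vertices have even degree
  - Eulerian path exists iff graph is connected and has 0 or 2 odd-degree vertices

Graph is connected with 0 odd-degree vertices.
Both Eulerian circuit and Eulerian path exist.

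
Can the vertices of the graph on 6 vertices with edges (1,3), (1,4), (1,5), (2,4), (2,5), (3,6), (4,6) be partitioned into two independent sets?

Step 1: Attempt 2-coloring using BFS:
  Start at vertex 1, assign color 0
  Color vertex 3 with color 1 (neighbor of 1)
  Color vertex 4 with color 1 (neighbor of 1)
  Color vertex 5 with color 1 (neighbor of 1)
  Color vertex 6 with color 0 (neighbor of 3)
  Color vertex 2 with color 0 (neighbor of 4)

Step 2: 2-coloring succeeded. No conflicts found.
  Set A (color 0): {1, 2, 6}
  Set B (color 1): {3, 4, 5}

The graph is bipartite with partition {1, 2, 6}, {3, 4, 5}.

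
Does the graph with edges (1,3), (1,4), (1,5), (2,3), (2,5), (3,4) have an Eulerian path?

Step 1: Find the degree of each vertex:
  deg(1) = 3
  deg(2) = 2
  deg(3) = 3
  deg(4) = 2
  deg(5) = 2

Step 2: Count vertices with odd degree:
  Odd-degree vertices: 1, 3 (2 total)

Step 3: Apply Euler's theorem:
  - Eulerian circuit exists iff graph is connected and all vertices have even degree
  - Eulerian path exists iff graph is connected and has 0 or 2 odd-degree vertices

Graph is connected with exactly 2 odd-degree vertices (1, 3).
Eulerian path exists (starting and ending at the odd-degree vertices), but no Eulerian circuit.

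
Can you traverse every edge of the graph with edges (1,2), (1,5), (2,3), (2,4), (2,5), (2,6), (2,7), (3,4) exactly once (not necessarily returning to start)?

Step 1: Find the degree of each vertex:
  deg(1) = 2
  deg(2) = 6
  deg(3) = 2
  deg(4) = 2
  deg(5) = 2
  deg(6) = 1
  deg(7) = 1

Step 2: Count vertices with odd degree:
  Odd-degree vertices: 6, 7 (2 total)

Step 3: Apply Euler's theorem:
  - Eulerian circuit exists iff graph is connected and all vertices have even degree
  - Eulerian path exists iff graph is connected and has 0 or 2 odd-degree vertices

Graph is connected with exactly 2 odd-degree vertices (6, 7).
Eulerian path exists (starting and ending at the odd-degree vertices), but no Eulerian circuit.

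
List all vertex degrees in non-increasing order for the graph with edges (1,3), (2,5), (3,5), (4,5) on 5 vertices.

Step 1: Count edges incident to each vertex:
  deg(1) = 1 (neighbors: 3)
  deg(2) = 1 (neighbors: 5)
  deg(3) = 2 (neighbors: 1, 5)
  deg(4) = 1 (neighbors: 5)
  deg(5) = 3 (neighbors: 2, 3, 4)

Step 2: Sort degrees in non-increasing order:
  Degrees: [1, 1, 2, 1, 3] -> sorted: [3, 2, 1, 1, 1]

Degree sequence: [3, 2, 1, 1, 1]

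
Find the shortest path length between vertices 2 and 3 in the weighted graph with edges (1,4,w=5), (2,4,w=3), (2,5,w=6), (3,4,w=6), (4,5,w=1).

Step 1: Build adjacency list with weights:
  1: 4(w=5)
  2: 4(w=3), 5(w=6)
  3: 4(w=6)
  4: 1(w=5), 2(w=3), 3(w=6), 5(w=1)
  5: 2(w=6), 4(w=1)

Step 2: Apply Dijkstra's algorithm from vertex 2:
  Visit vertex 2 (distance=0)
    Update dist[4] = 3
    Update dist[5] = 6
  Visit vertex 4 (distance=3)
    Update dist[1] = 8
    Update dist[3] = 9
    Update dist[5] = 4
  Visit vertex 5 (distance=4)
  Visit vertex 1 (distance=8)
  Visit vertex 3 (distance=9)

Step 3: Shortest path: 2 -> 4 -> 3
Total weight: 3 + 6 = 9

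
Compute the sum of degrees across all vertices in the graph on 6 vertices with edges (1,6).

Step 1: Count edges incident to each vertex:
  deg(1) = 1 (neighbors: 6)
  deg(2) = 0 (neighbors: none)
  deg(3) = 0 (neighbors: none)
  deg(4) = 0 (neighbors: none)
  deg(5) = 0 (neighbors: none)
  deg(6) = 1 (neighbors: 1)

Step 2: Sum all degrees:
  1 + 0 + 0 + 0 + 0 + 1 = 2

Verification: sum of degrees = 2 * |E| = 2 * 1 = 2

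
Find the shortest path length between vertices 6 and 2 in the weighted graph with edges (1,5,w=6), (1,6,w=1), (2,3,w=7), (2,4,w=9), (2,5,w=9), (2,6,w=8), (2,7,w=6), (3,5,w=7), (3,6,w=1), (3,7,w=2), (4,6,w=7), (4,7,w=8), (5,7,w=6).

Step 1: Build adjacency list with weights:
  1: 5(w=6), 6(w=1)
  2: 3(w=7), 4(w=9), 5(w=9), 6(w=8), 7(w=6)
  3: 2(w=7), 5(w=7), 6(w=1), 7(w=2)
  4: 2(w=9), 6(w=7), 7(w=8)
  5: 1(w=6), 2(w=9), 3(w=7), 7(w=6)
  6: 1(w=1), 2(w=8), 3(w=1), 4(w=7)
  7: 2(w=6), 3(w=2), 4(w=8), 5(w=6)

Step 2: Apply Dijkstra's algorithm from vertex 6:
  Visit vertex 6 (distance=0)
    Update dist[1] = 1
    Update dist[2] = 8
    Update dist[3] = 1
    Update dist[4] = 7
  Visit vertex 1 (distance=1)
    Update dist[5] = 7
  Visit vertex 3 (distance=1)
    Update dist[7] = 3
  Visit vertex 7 (distance=3)
  Visit vertex 4 (distance=7)
  Visit vertex 5 (distance=7)
  Visit vertex 2 (distance=8)

Step 3: Shortest path: 6 -> 2
Total weight: 8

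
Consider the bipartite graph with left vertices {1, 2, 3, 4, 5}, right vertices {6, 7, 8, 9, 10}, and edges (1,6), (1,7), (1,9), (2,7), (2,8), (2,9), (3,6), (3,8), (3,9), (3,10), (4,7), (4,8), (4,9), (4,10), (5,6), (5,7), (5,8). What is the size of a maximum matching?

Step 1: List the neighbors of each left vertex:
  1: 6, 7, 9
  2: 7, 8, 9
  3: 6, 8, 9, 10
  4: 7, 8, 9, 10
  5: 6, 7, 8

Step 2: Greedily match left vertices, then look for augmenting paths:
  Match 1 -- 6
  Match 2 -- 7
  Match 3 -- 10
  Match 4 -- 9
  Match 5 -- 8
  No augmenting path remains.

Step 3: Verify this is maximum:
  Matching size 5 = min(|L|, |R|) = min(5, 5), which is an upper bound, so this matching is maximum.

Maximum matching: {(1,6), (2,7), (3,10), (4,9), (5,8)}
Size: 5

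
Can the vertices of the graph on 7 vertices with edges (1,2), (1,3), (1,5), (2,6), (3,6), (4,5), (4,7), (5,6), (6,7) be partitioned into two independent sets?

Step 1: Attempt 2-coloring using BFS:
  Start at vertex 1, assign color 0
  Color vertex 2 with color 1 (neighbor of 1)
  Color vertex 3 with color 1 (neighbor of 1)
  Color vertex 5 with color 1 (neighbor of 1)
  Color vertex 6 with color 0 (neighbor of 2)
  Color vertex 4 with color 0 (neighbor of 5)
  Color vertex 7 with color 1 (neighbor of 6)

Step 2: 2-coloring succeeded. No conflicts found.
  Set A (color 0): {1, 4, 6}
  Set B (color 1): {2, 3, 5, 7}

The graph is bipartite with partition {1, 4, 6}, {2, 3, 5, 7}.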